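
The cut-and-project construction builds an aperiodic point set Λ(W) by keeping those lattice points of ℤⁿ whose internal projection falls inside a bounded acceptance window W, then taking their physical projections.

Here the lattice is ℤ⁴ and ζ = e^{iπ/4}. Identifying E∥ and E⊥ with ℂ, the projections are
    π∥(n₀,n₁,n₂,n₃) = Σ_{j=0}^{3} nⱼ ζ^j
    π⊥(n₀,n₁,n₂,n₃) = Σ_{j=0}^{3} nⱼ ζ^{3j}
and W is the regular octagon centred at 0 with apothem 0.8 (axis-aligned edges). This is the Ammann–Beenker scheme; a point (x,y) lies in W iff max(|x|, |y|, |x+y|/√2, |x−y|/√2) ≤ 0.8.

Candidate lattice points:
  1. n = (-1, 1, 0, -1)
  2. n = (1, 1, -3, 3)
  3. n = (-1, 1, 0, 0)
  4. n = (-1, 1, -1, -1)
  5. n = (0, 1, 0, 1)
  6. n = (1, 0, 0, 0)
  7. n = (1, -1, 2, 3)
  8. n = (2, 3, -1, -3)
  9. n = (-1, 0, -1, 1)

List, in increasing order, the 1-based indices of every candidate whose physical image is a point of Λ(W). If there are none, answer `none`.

Internal map: ζ^{3j} for j=0..3 gives (1,0), (−√2/2,√2/2), (0,−1), (√2/2,√2/2).
#1 (-1, 1, 0, -1): internal (-2.4142, 0.0000); octagon support 2.4142 vs apothem 0.8 → ∉ W
#2 (1, 1, -3, 3): internal (2.4142, 5.8284); octagon support 5.8284 vs apothem 0.8 → ∉ W
#3 (-1, 1, 0, 0): internal (-1.7071, 0.7071); octagon support 1.7071 vs apothem 0.8 → ∉ W
#4 (-1, 1, -1, -1): internal (-2.4142, 1.0000); octagon support 2.4142 vs apothem 0.8 → ∉ W
#5 (0, 1, 0, 1): internal (0.0000, 1.4142); octagon support 1.4142 vs apothem 0.8 → ∉ W
#6 (1, 0, 0, 0): internal (1.0000, 0.0000); octagon support 1.0000 vs apothem 0.8 → ∉ W
#7 (1, -1, 2, 3): internal (3.8284, -0.5858); octagon support 3.8284 vs apothem 0.8 → ∉ W
#8 (2, 3, -1, -3): internal (-2.2426, 1.0000); octagon support 2.2929 vs apothem 0.8 → ∉ W
#9 (-1, 0, -1, 1): internal (-0.2929, 1.7071); octagon support 1.7071 vs apothem 0.8 → ∉ W

none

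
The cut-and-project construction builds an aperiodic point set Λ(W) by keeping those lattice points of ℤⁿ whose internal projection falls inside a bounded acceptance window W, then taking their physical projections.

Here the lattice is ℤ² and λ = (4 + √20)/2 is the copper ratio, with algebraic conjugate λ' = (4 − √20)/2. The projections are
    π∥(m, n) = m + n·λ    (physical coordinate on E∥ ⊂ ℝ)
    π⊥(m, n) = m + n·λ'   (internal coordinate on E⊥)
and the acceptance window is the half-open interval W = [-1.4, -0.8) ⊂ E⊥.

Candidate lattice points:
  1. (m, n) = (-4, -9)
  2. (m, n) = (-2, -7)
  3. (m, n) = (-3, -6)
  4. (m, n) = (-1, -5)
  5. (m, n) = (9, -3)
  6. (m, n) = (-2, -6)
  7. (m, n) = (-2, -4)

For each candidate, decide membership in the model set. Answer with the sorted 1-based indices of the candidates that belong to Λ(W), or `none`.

7

λ' = (4−√20)/2 ≈ -0.23607.
[1] lift (-4,-9): star map gives -1.87539; window check -1.4 ≤ -1.87539 < -0.8 is false → out
[2] lift (-2,-7): star map gives -0.34752; window check -1.4 ≤ -0.34752 < -0.8 is false → out
[3] lift (-3,-6): star map gives -1.58359; window check -1.4 ≤ -1.58359 < -0.8 is false → out
[4] lift (-1,-5): star map gives 0.18034; window check -1.4 ≤ 0.18034 < -0.8 is false → out
[5] lift (9,-3): star map gives 9.70820; window check -1.4 ≤ 9.70820 < -0.8 is false → out
[6] lift (-2,-6): star map gives -0.58359; window check -1.4 ≤ -0.58359 < -0.8 is false → out
[7] lift (-2,-4): star map gives -1.05573; window check -1.4 ≤ -1.05573 < -0.8 is true → IN Λ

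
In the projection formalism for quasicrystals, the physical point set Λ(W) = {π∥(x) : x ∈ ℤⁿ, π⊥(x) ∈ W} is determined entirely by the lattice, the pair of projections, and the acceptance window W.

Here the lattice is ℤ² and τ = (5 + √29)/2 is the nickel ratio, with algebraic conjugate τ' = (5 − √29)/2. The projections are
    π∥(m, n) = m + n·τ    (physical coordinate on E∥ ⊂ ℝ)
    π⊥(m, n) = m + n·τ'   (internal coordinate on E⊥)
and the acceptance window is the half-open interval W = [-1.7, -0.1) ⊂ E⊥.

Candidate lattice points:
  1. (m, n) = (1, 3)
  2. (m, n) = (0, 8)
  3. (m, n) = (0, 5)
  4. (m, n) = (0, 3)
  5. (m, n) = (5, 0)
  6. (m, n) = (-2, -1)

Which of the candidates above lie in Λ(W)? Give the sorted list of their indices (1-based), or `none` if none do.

2, 3, 4

Compute τ' = (5−√29)/2 = -0.192582, so π⊥(m,n) = m -0.192582·n.
[1] lift (1,3): star map gives 0.422253; window check -1.7 ≤ 0.422253 < -0.1 is false → out
[2] lift (0,8): star map gives -1.540659; window check -1.7 ≤ -1.540659 < -0.1 is true → IN Λ
[3] lift (0,5): star map gives -0.962912; window check -1.7 ≤ -0.962912 < -0.1 is true → IN Λ
[4] lift (0,3): star map gives -0.577747; window check -1.7 ≤ -0.577747 < -0.1 is true → IN Λ
[5] lift (5,0): star map gives 5.000000; window check -1.7 ≤ 5.000000 < -0.1 is false → out
[6] lift (-2,-1): star map gives -1.807418; window check -1.7 ≤ -1.807418 < -0.1 is false → out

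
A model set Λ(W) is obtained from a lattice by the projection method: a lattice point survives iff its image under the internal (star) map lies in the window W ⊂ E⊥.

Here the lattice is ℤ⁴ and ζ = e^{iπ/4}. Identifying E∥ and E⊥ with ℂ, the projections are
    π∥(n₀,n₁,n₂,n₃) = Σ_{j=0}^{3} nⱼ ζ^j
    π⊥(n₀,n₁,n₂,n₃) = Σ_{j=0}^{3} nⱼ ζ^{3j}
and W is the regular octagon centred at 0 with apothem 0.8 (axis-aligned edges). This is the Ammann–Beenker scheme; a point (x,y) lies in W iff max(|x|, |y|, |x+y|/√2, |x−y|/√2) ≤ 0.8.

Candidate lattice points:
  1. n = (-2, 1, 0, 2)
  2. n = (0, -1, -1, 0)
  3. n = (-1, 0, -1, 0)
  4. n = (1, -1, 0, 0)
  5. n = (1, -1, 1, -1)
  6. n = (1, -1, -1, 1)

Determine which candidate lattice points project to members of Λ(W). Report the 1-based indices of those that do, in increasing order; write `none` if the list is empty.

2

Internal map: ζ^{3j} for j=0..3 gives (1,0), (−√2/2,√2/2), (0,−1), (√2/2,√2/2).
#1 (-2, 1, 0, 2): internal (-1.2929, 2.1213); octagon support 2.4142 vs apothem 0.8 → ∉ W
#2 (0, -1, -1, 0): internal (0.7071, 0.2929); octagon support 0.7071 vs apothem 0.8 → ∈ W
#3 (-1, 0, -1, 0): internal (-1.0000, 1.0000); octagon support 1.4142 vs apothem 0.8 → ∉ W
#4 (1, -1, 0, 0): internal (1.7071, -0.7071); octagon support 1.7071 vs apothem 0.8 → ∉ W
#5 (1, -1, 1, -1): internal (1.0000, -2.4142); octagon support 2.4142 vs apothem 0.8 → ∉ W
#6 (1, -1, -1, 1): internal (2.4142, 1.0000); octagon support 2.4142 vs apothem 0.8 → ∉ W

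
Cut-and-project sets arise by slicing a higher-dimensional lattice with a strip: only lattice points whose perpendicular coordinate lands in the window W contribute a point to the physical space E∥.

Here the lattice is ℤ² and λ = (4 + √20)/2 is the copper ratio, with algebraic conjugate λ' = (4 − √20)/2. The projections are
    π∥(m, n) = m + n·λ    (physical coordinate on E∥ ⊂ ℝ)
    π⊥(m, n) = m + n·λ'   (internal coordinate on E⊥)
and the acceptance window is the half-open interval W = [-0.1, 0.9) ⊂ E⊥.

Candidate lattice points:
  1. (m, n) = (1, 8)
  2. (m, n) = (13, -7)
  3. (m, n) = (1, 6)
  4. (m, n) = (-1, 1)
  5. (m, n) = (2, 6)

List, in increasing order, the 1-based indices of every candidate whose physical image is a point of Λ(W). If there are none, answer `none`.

5

Compute λ' = (4−√20)/2 = -0.23607, so π⊥(m,n) = m -0.23607·n.
[1] lift (1,8): star map gives -0.88854; window check -0.1 ≤ -0.88854 < 0.9 is false → out
[2] lift (13,-7): star map gives 14.65248; window check -0.1 ≤ 14.65248 < 0.9 is false → out
[3] lift (1,6): star map gives -0.41641; window check -0.1 ≤ -0.41641 < 0.9 is false → out
[4] lift (-1,1): star map gives -1.23607; window check -0.1 ≤ -1.23607 < 0.9 is false → out
[5] lift (2,6): star map gives 0.58359; window check -0.1 ≤ 0.58359 < 0.9 is true → IN Λ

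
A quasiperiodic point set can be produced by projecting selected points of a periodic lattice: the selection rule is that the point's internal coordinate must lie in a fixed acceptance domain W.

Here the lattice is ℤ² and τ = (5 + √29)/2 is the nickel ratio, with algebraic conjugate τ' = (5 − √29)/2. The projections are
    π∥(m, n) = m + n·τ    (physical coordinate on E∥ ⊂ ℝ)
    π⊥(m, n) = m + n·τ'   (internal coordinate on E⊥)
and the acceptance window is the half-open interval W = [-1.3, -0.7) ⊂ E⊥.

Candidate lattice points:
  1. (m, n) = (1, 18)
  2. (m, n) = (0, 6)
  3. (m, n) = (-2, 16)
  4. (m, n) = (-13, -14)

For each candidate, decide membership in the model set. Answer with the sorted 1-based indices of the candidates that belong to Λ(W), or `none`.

2

Compute τ' = (5−√29)/2 = -0.192582, so π⊥(m,n) = m -0.192582·n.
candidate 1: (m,n)=(1,18) → π∥ = 1+18·τ ≈ 94.466483, π⊥ = 1+18·τ' ≈ -2.466483 ∉ [-1.3, -0.7) ⇒ out
candidate 2: (m,n)=(0,6) → π∥ = 0+6·τ ≈ 31.155494, π⊥ = 0+6·τ' ≈ -1.155494 ∈ [-1.3, -0.7) ⇒ IN Λ
candidate 3: (m,n)=(-2,16) → π∥ = -2+16·τ ≈ 81.081318, π⊥ = -2+16·τ' ≈ -5.081318 ∉ [-1.3, -0.7) ⇒ out
candidate 4: (m,n)=(-13,-14) → π∥ = -13-14·τ ≈ -85.696154, π⊥ = -13-14·τ' ≈ -10.303846 ∉ [-1.3, -0.7) ⇒ out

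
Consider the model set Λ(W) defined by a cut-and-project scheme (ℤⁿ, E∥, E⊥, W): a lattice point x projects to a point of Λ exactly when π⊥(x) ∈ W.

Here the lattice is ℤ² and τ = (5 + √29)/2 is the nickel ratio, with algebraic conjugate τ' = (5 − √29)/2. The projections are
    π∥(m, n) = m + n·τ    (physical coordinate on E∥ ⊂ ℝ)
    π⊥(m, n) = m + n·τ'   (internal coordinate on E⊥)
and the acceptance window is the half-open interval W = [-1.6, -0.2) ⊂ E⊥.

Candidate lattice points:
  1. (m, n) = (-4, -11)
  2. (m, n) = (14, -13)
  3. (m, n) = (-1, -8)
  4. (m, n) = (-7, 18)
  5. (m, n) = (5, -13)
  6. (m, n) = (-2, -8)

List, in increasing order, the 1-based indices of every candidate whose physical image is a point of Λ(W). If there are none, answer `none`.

6

Compute τ' = (5−√29)/2 = -0.1926, so π⊥(m,n) = m -0.1926·n.
#1 (-4,-11): internal coord -4 + (-11)·τ' = -1.8816; -1.8816 ∉ [-1.6, -0.2) → out
#2 (14,-13): internal coord 14 + (-13)·τ' = +16.5036; +16.5036 ∉ [-1.6, -0.2) → out
#3 (-1,-8): internal coord -1 + (-8)·τ' = +0.5407; +0.5407 ∉ [-1.6, -0.2) → out
#4 (-7,18): internal coord -7 + (18)·τ' = -10.4665; -10.4665 ∉ [-1.6, -0.2) → out
#5 (5,-13): internal coord 5 + (-13)·τ' = +7.5036; +7.5036 ∉ [-1.6, -0.2) → out
#6 (-2,-8): internal coord -2 + (-8)·τ' = -0.4593; -0.4593 ∈ [-1.6, -0.2) → IN Λ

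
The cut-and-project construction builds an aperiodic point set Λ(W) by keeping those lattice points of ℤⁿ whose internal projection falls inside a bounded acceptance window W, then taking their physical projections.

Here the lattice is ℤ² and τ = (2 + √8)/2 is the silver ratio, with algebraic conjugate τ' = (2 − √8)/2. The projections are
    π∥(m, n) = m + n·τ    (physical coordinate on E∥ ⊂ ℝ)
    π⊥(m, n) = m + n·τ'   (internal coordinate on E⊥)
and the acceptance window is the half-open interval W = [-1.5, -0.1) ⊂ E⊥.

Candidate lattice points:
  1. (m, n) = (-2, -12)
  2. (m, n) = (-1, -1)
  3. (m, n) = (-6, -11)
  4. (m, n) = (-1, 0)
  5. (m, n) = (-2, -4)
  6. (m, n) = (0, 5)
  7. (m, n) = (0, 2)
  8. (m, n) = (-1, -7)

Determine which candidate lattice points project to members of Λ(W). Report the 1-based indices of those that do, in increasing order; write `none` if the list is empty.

2, 3, 4, 5, 7

Compute τ' = (2−√8)/2 = -0.414214, so π⊥(m,n) = m -0.414214·n.
#1 (-2,-12): internal coord -2 + (-12)·τ' = +2.970563; +2.970563 ∉ [-1.5, -0.1) → out
#2 (-1,-1): internal coord -1 + (-1)·τ' = -0.585786; -0.585786 ∈ [-1.5, -0.1) → IN Λ
#3 (-6,-11): internal coord -6 + (-11)·τ' = -1.443651; -1.443651 ∈ [-1.5, -0.1) → IN Λ
#4 (-1,0): internal coord -1 + (0)·τ' = -1.000000; -1.000000 ∈ [-1.5, -0.1) → IN Λ
#5 (-2,-4): internal coord -2 + (-4)·τ' = -0.343146; -0.343146 ∈ [-1.5, -0.1) → IN Λ
#6 (0,5): internal coord 0 + (5)·τ' = -2.071068; -2.071068 ∉ [-1.5, -0.1) → out
#7 (0,2): internal coord 0 + (2)·τ' = -0.828427; -0.828427 ∈ [-1.5, -0.1) → IN Λ
#8 (-1,-7): internal coord -1 + (-7)·τ' = +1.899495; +1.899495 ∉ [-1.5, -0.1) → out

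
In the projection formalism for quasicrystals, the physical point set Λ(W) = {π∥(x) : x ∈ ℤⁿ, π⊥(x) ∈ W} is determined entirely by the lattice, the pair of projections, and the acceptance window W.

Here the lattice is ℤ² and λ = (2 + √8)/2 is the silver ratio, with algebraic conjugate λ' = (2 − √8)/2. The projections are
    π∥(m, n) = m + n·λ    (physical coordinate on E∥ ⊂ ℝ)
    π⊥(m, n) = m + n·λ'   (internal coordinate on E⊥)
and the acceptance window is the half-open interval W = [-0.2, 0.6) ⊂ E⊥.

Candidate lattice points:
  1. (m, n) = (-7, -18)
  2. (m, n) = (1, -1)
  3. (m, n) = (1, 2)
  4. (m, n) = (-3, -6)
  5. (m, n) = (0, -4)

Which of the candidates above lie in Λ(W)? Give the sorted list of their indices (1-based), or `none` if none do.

1, 3

λ' = (2−√8)/2 ≈ -0.414214.
candidate 1: (m,n)=(-7,-18) → π∥ = -7-18·λ ≈ -50.455844, π⊥ = -7-18·λ' ≈ 0.455844 ∈ [-0.2, 0.6) ⇒ IN Λ
candidate 2: (m,n)=(1,-1) → π∥ = 1-1·λ ≈ -1.414214, π⊥ = 1-1·λ' ≈ 1.414214 ∉ [-0.2, 0.6) ⇒ out
candidate 3: (m,n)=(1,2) → π∥ = 1+2·λ ≈ 5.828427, π⊥ = 1+2·λ' ≈ 0.171573 ∈ [-0.2, 0.6) ⇒ IN Λ
candidate 4: (m,n)=(-3,-6) → π∥ = -3-6·λ ≈ -17.485281, π⊥ = -3-6·λ' ≈ -0.514719 ∉ [-0.2, 0.6) ⇒ out
candidate 5: (m,n)=(0,-4) → π∥ = 0-4·λ ≈ -9.656854, π⊥ = 0-4·λ' ≈ 1.656854 ∉ [-0.2, 0.6) ⇒ out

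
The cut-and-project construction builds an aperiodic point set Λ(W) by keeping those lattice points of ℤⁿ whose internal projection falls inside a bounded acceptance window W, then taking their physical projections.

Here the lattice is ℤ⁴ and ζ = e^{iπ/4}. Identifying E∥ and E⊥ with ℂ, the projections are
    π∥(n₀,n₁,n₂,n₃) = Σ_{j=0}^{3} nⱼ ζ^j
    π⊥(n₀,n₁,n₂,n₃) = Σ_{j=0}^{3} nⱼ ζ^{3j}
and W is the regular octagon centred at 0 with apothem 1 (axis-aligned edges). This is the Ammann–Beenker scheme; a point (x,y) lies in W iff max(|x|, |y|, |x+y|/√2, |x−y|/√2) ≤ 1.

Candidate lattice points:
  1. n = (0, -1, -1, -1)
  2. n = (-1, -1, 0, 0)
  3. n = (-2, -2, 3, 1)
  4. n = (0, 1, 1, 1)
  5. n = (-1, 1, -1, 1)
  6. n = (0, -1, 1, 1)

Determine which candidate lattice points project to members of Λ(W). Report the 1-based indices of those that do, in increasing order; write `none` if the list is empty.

Internal map: ζ^{3j} for j=0..3 gives (1,0), (−√2/2,√2/2), (0,−1), (√2/2,√2/2).
#1 (0, -1, -1, -1): internal (0.00000, -0.41421); octagon support 0.41421 vs apothem 1 → ∈ W
#2 (-1, -1, 0, 0): internal (-0.29289, -0.70711); octagon support 0.70711 vs apothem 1 → ∈ W
#3 (-2, -2, 3, 1): internal (0.12132, -3.70711); octagon support 3.70711 vs apothem 1 → ∉ W
#4 (0, 1, 1, 1): internal (0.00000, 0.41421); octagon support 0.41421 vs apothem 1 → ∈ W
#5 (-1, 1, -1, 1): internal (-1.00000, 2.41421); octagon support 2.41421 vs apothem 1 → ∉ W
#6 (0, -1, 1, 1): internal (1.41421, -1.00000); octagon support 1.70711 vs apothem 1 → ∉ W

1, 2, 4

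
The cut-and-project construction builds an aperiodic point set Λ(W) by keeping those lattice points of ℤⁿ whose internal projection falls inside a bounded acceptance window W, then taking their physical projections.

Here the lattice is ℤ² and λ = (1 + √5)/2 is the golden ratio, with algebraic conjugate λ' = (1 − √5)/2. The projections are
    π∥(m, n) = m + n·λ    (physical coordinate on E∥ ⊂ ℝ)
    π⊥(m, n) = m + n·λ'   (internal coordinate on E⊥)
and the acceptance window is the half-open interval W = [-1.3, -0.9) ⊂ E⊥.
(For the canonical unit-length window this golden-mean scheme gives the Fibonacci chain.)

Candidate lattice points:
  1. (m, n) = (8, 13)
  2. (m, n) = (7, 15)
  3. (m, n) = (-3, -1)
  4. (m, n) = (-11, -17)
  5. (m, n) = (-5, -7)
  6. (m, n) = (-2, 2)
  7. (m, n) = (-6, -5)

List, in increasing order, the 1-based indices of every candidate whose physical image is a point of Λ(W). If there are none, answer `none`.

λ' = (1−√5)/2 ≈ -0.6180.
#1 (8,13): internal coord 8 + (13)·λ' = -0.0344; -0.0344 ∉ [-1.3, -0.9) → out
#2 (7,15): internal coord 7 + (15)·λ' = -2.2705; -2.2705 ∉ [-1.3, -0.9) → out
#3 (-3,-1): internal coord -3 + (-1)·λ' = -2.3820; -2.3820 ∉ [-1.3, -0.9) → out
#4 (-11,-17): internal coord -11 + (-17)·λ' = -0.4934; -0.4934 ∉ [-1.3, -0.9) → out
#5 (-5,-7): internal coord -5 + (-7)·λ' = -0.6738; -0.6738 ∉ [-1.3, -0.9) → out
#6 (-2,2): internal coord -2 + (2)·λ' = -3.2361; -3.2361 ∉ [-1.3, -0.9) → out
#7 (-6,-5): internal coord -6 + (-5)·λ' = -2.9098; -2.9098 ∉ [-1.3, -0.9) → out

none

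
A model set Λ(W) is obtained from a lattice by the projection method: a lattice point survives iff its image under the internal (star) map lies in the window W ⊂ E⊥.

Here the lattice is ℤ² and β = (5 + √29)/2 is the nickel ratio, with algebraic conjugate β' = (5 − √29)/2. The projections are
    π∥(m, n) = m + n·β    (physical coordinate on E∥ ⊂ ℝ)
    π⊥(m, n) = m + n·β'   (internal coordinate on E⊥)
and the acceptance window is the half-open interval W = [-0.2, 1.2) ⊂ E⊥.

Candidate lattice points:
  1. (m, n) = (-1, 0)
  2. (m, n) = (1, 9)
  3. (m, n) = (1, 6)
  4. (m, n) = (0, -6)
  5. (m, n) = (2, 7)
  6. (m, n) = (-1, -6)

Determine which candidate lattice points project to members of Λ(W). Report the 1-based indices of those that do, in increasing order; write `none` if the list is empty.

β' = (5−√29)/2 ≈ -0.1926.
candidate 1: (m,n)=(-1,0) → π∥ = -1+0·β ≈ -1.0000, π⊥ = -1+0·β' ≈ -1.0000 ∉ [-0.2, 1.2) ⇒ out
candidate 2: (m,n)=(1,9) → π∥ = 1+9·β ≈ 47.7332, π⊥ = 1+9·β' ≈ -0.7332 ∉ [-0.2, 1.2) ⇒ out
candidate 3: (m,n)=(1,6) → π∥ = 1+6·β ≈ 32.1555, π⊥ = 1+6·β' ≈ -0.1555 ∈ [-0.2, 1.2) ⇒ IN Λ
candidate 4: (m,n)=(0,-6) → π∥ = 0-6·β ≈ -31.1555, π⊥ = 0-6·β' ≈ 1.1555 ∈ [-0.2, 1.2) ⇒ IN Λ
candidate 5: (m,n)=(2,7) → π∥ = 2+7·β ≈ 38.3481, π⊥ = 2+7·β' ≈ 0.6519 ∈ [-0.2, 1.2) ⇒ IN Λ
candidate 6: (m,n)=(-1,-6) → π∥ = -1-6·β ≈ -32.1555, π⊥ = -1-6·β' ≈ 0.1555 ∈ [-0.2, 1.2) ⇒ IN Λ

3, 4, 5, 6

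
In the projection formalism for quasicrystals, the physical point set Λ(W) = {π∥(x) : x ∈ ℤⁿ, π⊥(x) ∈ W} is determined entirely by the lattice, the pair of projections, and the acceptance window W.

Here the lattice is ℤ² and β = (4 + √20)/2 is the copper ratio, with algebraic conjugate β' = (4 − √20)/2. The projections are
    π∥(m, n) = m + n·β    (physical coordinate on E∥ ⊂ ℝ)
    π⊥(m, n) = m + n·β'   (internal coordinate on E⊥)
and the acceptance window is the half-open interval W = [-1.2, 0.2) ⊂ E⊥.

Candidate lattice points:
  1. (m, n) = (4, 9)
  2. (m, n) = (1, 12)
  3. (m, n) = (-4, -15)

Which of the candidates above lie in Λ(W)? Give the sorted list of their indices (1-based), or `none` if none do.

3

β' = (4−√20)/2 ≈ -0.236068.
candidate 1: (m,n)=(4,9) → π∥ = 4+9·β ≈ 42.124612, π⊥ = 4+9·β' ≈ 1.875388 ∉ [-1.2, 0.2) ⇒ out
candidate 2: (m,n)=(1,12) → π∥ = 1+12·β ≈ 51.832816, π⊥ = 1+12·β' ≈ -1.832816 ∉ [-1.2, 0.2) ⇒ out
candidate 3: (m,n)=(-4,-15) → π∥ = -4-15·β ≈ -67.541020, π⊥ = -4-15·β' ≈ -0.458980 ∈ [-1.2, 0.2) ⇒ IN Λ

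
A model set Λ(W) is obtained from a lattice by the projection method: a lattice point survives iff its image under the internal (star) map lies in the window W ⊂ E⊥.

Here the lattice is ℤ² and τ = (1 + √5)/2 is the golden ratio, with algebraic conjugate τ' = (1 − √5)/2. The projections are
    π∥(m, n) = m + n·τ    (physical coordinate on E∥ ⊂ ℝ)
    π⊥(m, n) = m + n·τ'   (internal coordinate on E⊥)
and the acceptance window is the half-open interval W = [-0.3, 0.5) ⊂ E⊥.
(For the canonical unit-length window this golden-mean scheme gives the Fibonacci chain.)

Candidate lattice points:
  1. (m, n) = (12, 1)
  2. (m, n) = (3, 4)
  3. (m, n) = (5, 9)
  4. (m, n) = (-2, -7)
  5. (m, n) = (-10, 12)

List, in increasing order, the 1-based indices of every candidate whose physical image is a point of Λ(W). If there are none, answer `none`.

τ' = (1−√5)/2 ≈ -0.61803.
candidate 1: (m,n)=(12,1) → π∥ = 12+1·τ ≈ 13.61803, π⊥ = 12+1·τ' ≈ 11.38197 ∉ [-0.3, 0.5) ⇒ out
candidate 2: (m,n)=(3,4) → π∥ = 3+4·τ ≈ 9.47214, π⊥ = 3+4·τ' ≈ 0.52786 ∉ [-0.3, 0.5) ⇒ out
candidate 3: (m,n)=(5,9) → π∥ = 5+9·τ ≈ 19.56231, π⊥ = 5+9·τ' ≈ -0.56231 ∉ [-0.3, 0.5) ⇒ out
candidate 4: (m,n)=(-2,-7) → π∥ = -2-7·τ ≈ -13.32624, π⊥ = -2-7·τ' ≈ 2.32624 ∉ [-0.3, 0.5) ⇒ out
candidate 5: (m,n)=(-10,12) → π∥ = -10+12·τ ≈ 9.41641, π⊥ = -10+12·τ' ≈ -17.41641 ∉ [-0.3, 0.5) ⇒ out

none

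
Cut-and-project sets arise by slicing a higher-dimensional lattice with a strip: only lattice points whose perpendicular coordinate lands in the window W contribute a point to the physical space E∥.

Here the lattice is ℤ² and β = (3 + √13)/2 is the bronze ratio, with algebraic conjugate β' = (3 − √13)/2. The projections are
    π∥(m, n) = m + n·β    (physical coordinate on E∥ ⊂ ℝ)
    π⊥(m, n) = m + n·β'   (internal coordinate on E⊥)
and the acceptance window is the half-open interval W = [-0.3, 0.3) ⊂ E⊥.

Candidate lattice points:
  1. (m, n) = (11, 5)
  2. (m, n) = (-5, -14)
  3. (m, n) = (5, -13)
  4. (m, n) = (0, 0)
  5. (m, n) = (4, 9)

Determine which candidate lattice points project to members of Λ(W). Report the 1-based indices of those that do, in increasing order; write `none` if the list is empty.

Compute β' = (3−√13)/2 = -0.302776, so π⊥(m,n) = m -0.302776·n.
candidate 1: (m,n)=(11,5) → π∥ = 11+5·β ≈ 27.513878, π⊥ = 11+5·β' ≈ 9.486122 ∉ [-0.3, 0.3) ⇒ out
candidate 2: (m,n)=(-5,-14) → π∥ = -5-14·β ≈ -51.238859, π⊥ = -5-14·β' ≈ -0.761141 ∉ [-0.3, 0.3) ⇒ out
candidate 3: (m,n)=(5,-13) → π∥ = 5-13·β ≈ -37.936083, π⊥ = 5-13·β' ≈ 8.936083 ∉ [-0.3, 0.3) ⇒ out
candidate 4: (m,n)=(0,0) → π∥ = 0+0·β ≈ 0.000000, π⊥ = 0+0·β' ≈ 0.000000 ∈ [-0.3, 0.3) ⇒ IN Λ
candidate 5: (m,n)=(4,9) → π∥ = 4+9·β ≈ 33.724981, π⊥ = 4+9·β' ≈ 1.275019 ∉ [-0.3, 0.3) ⇒ out

4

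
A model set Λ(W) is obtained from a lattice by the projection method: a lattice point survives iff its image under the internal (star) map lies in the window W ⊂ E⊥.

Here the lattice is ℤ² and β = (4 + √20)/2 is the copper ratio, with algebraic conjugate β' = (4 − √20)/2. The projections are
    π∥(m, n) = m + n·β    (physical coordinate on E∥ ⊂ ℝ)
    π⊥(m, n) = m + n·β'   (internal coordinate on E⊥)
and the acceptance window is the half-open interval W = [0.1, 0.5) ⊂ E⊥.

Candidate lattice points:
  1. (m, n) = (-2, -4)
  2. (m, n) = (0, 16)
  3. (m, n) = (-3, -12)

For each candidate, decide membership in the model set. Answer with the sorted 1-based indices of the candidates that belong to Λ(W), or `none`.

none

β' = (4−√20)/2 ≈ -0.23607.
candidate 1: (m,n)=(-2,-4) → π∥ = -2-4·β ≈ -18.94427, π⊥ = -2-4·β' ≈ -1.05573 ∉ [0.1, 0.5) ⇒ out
candidate 2: (m,n)=(0,16) → π∥ = 0+16·β ≈ 67.77709, π⊥ = 0+16·β' ≈ -3.77709 ∉ [0.1, 0.5) ⇒ out
candidate 3: (m,n)=(-3,-12) → π∥ = -3-12·β ≈ -53.83282, π⊥ = -3-12·β' ≈ -0.16718 ∉ [0.1, 0.5) ⇒ out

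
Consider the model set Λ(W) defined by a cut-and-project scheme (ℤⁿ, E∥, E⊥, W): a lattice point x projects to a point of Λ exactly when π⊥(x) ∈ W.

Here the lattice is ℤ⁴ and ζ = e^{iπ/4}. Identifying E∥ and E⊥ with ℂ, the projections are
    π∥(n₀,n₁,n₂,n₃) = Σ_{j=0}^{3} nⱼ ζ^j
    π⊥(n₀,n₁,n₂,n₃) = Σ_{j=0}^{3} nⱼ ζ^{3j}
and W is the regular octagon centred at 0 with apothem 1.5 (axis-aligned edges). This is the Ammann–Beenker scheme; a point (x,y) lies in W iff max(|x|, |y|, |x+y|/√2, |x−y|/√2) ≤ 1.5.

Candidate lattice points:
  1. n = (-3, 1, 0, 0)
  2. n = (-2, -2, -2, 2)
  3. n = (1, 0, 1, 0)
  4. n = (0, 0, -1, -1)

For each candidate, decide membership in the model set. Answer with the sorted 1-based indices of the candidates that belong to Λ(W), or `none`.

3, 4

Internal map: ζ^{3j} for j=0..3 gives (1,0), (−√2/2,√2/2), (0,−1), (√2/2,√2/2).
candidate 1: n = (-3, 1, 0, 0) → π⊥ ≈ (-3.7071, +0.7071); max(|x|,|y|,|x±y|/√2) = 3.7071 > 1.5 ⇒ ∉ W
candidate 2: n = (-2, -2, -2, 2) → π⊥ ≈ (+0.8284, +2.0000); max(|x|,|y|,|x±y|/√2) = 2.0000 > 1.5 ⇒ ∉ W
candidate 3: n = (1, 0, 1, 0) → π⊥ ≈ (+1.0000, -1.0000); max(|x|,|y|,|x±y|/√2) = 1.4142 ≤ 1.5 ⇒ ∈ W
candidate 4: n = (0, 0, -1, -1) → π⊥ ≈ (-0.7071, +0.2929); max(|x|,|y|,|x±y|/√2) = 0.7071 ≤ 1.5 ⇒ ∈ W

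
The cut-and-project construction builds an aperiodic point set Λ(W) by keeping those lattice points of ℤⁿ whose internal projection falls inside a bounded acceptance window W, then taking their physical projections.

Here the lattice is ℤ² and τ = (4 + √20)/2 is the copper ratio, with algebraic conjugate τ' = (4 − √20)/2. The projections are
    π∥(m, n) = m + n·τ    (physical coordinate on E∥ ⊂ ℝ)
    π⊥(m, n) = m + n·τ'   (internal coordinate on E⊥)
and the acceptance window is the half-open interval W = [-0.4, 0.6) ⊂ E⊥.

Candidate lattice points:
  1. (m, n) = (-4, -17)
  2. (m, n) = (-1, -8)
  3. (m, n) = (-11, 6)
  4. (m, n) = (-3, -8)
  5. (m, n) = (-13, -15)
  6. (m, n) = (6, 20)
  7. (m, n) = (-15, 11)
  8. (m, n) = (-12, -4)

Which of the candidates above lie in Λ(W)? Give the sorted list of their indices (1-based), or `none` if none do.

τ' = (4−√20)/2 ≈ -0.23607.
candidate 1: (m,n)=(-4,-17) → π∥ = -4-17·τ ≈ -76.01316, π⊥ = -4-17·τ' ≈ 0.01316 ∈ [-0.4, 0.6) ⇒ IN Λ
candidate 2: (m,n)=(-1,-8) → π∥ = -1-8·τ ≈ -34.88854, π⊥ = -1-8·τ' ≈ 0.88854 ∉ [-0.4, 0.6) ⇒ out
candidate 3: (m,n)=(-11,6) → π∥ = -11+6·τ ≈ 14.41641, π⊥ = -11+6·τ' ≈ -12.41641 ∉ [-0.4, 0.6) ⇒ out
candidate 4: (m,n)=(-3,-8) → π∥ = -3-8·τ ≈ -36.88854, π⊥ = -3-8·τ' ≈ -1.11146 ∉ [-0.4, 0.6) ⇒ out
candidate 5: (m,n)=(-13,-15) → π∥ = -13-15·τ ≈ -76.54102, π⊥ = -13-15·τ' ≈ -9.45898 ∉ [-0.4, 0.6) ⇒ out
candidate 6: (m,n)=(6,20) → π∥ = 6+20·τ ≈ 90.72136, π⊥ = 6+20·τ' ≈ 1.27864 ∉ [-0.4, 0.6) ⇒ out
candidate 7: (m,n)=(-15,11) → π∥ = -15+11·τ ≈ 31.59675, π⊥ = -15+11·τ' ≈ -17.59675 ∉ [-0.4, 0.6) ⇒ out
candidate 8: (m,n)=(-12,-4) → π∥ = -12-4·τ ≈ -28.94427, π⊥ = -12-4·τ' ≈ -11.05573 ∉ [-0.4, 0.6) ⇒ out

1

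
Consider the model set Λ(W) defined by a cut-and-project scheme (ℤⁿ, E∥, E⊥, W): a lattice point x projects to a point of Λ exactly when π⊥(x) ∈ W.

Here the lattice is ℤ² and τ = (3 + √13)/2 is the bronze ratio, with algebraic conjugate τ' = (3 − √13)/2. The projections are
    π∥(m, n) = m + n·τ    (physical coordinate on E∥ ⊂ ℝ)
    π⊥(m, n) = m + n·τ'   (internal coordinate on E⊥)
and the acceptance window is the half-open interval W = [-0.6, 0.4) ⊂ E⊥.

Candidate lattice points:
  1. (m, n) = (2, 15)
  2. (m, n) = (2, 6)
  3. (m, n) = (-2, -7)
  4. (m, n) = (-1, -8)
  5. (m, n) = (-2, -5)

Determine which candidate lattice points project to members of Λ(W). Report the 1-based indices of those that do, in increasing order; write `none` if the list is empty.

2, 3, 5

τ' = (3−√13)/2 ≈ -0.3028.
candidate 1: (m,n)=(2,15) → π∥ = 2+15·τ ≈ 51.5416, π⊥ = 2+15·τ' ≈ -2.5416 ∉ [-0.6, 0.4) ⇒ out
candidate 2: (m,n)=(2,6) → π∥ = 2+6·τ ≈ 21.8167, π⊥ = 2+6·τ' ≈ 0.1833 ∈ [-0.6, 0.4) ⇒ IN Λ
candidate 3: (m,n)=(-2,-7) → π∥ = -2-7·τ ≈ -25.1194, π⊥ = -2-7·τ' ≈ 0.1194 ∈ [-0.6, 0.4) ⇒ IN Λ
candidate 4: (m,n)=(-1,-8) → π∥ = -1-8·τ ≈ -27.4222, π⊥ = -1-8·τ' ≈ 1.4222 ∉ [-0.6, 0.4) ⇒ out
candidate 5: (m,n)=(-2,-5) → π∥ = -2-5·τ ≈ -18.5139, π⊥ = -2-5·τ' ≈ -0.4861 ∈ [-0.6, 0.4) ⇒ IN Λ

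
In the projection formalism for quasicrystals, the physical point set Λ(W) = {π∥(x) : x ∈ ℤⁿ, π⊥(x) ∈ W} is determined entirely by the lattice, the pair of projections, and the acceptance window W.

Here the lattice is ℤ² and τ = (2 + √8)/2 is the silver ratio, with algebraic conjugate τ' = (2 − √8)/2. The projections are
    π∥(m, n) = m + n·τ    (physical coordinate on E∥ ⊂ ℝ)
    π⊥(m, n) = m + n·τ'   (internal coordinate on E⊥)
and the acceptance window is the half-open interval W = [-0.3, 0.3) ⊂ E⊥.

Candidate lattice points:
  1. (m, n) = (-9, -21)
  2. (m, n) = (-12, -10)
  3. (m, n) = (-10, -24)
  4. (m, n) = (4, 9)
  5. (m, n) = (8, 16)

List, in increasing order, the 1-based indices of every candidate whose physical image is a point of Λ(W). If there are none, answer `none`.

Compute τ' = (2−√8)/2 = -0.41421, so π⊥(m,n) = m -0.41421·n.
#1 (-9,-21): internal coord -9 + (-21)·τ' = -0.30152; -0.30152 ∉ [-0.3, 0.3) → out
#2 (-12,-10): internal coord -12 + (-10)·τ' = -7.85786; -7.85786 ∉ [-0.3, 0.3) → out
#3 (-10,-24): internal coord -10 + (-24)·τ' = -0.05887; -0.05887 ∈ [-0.3, 0.3) → IN Λ
#4 (4,9): internal coord 4 + (9)·τ' = +0.27208; +0.27208 ∈ [-0.3, 0.3) → IN Λ
#5 (8,16): internal coord 8 + (16)·τ' = +1.37258; +1.37258 ∉ [-0.3, 0.3) → out

3, 4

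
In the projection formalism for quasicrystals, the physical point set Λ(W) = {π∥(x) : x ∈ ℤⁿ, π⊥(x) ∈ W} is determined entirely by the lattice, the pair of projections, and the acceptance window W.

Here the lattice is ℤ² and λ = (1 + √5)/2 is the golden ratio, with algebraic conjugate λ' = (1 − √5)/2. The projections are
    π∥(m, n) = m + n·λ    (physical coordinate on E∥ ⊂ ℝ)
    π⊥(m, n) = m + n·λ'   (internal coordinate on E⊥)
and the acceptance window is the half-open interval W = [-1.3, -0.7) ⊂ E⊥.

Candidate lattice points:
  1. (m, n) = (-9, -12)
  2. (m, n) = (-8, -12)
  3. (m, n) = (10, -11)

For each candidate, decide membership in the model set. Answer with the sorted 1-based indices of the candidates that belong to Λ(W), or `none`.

none

Numerically λ ≈ 1.618034 and λ' = −1/λ ≈ -0.618034.
candidate 1: (m,n)=(-9,-12) → π∥ = -9-12·λ ≈ -28.416408, π⊥ = -9-12·λ' ≈ -1.583592 ∉ [-1.3, -0.7) ⇒ out
candidate 2: (m,n)=(-8,-12) → π∥ = -8-12·λ ≈ -27.416408, π⊥ = -8-12·λ' ≈ -0.583592 ∉ [-1.3, -0.7) ⇒ out
candidate 3: (m,n)=(10,-11) → π∥ = 10-11·λ ≈ -7.798374, π⊥ = 10-11·λ' ≈ 16.798374 ∉ [-1.3, -0.7) ⇒ out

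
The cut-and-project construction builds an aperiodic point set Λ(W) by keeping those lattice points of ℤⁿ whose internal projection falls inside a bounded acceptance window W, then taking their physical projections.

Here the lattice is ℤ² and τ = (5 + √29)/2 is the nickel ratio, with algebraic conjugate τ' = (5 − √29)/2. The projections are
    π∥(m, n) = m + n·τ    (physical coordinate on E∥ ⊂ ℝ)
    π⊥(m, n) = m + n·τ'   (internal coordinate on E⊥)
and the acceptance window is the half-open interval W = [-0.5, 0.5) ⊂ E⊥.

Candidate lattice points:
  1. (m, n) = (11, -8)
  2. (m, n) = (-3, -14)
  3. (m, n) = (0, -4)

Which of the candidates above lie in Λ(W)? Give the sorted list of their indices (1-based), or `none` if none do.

2

Numerically τ ≈ 5.19258 and τ' = −1/τ ≈ -0.19258.
candidate 1: (m,n)=(11,-8) → π∥ = 11-8·τ ≈ -30.54066, π⊥ = 11-8·τ' ≈ 12.54066 ∉ [-0.5, 0.5) ⇒ out
candidate 2: (m,n)=(-3,-14) → π∥ = -3-14·τ ≈ -75.69615, π⊥ = -3-14·τ' ≈ -0.30385 ∈ [-0.5, 0.5) ⇒ IN Λ
candidate 3: (m,n)=(0,-4) → π∥ = 0-4·τ ≈ -20.77033, π⊥ = 0-4·τ' ≈ 0.77033 ∉ [-0.5, 0.5) ⇒ out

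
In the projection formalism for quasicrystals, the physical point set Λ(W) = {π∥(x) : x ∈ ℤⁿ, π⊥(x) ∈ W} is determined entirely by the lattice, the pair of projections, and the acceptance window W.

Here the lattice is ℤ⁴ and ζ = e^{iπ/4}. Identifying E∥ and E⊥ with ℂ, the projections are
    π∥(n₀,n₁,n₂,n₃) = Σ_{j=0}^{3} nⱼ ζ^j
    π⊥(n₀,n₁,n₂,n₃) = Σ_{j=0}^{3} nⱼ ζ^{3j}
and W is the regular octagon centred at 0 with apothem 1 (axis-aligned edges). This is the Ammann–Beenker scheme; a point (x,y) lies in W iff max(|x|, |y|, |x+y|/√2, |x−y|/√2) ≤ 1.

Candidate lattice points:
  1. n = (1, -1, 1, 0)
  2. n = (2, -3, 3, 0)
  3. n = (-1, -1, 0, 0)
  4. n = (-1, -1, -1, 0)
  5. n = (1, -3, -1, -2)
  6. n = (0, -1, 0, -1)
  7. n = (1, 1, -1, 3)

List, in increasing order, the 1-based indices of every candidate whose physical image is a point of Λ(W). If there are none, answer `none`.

π⊥(n) = n₀ + n₁ζ³ + n₂ζ⁶ + n₃ζ⁹ where ζ = e^{iπ/4}.
candidate 1: n = (1, -1, 1, 0) → π⊥ ≈ (+1.70711, -1.70711); max(|x|,|y|,|x±y|/√2) = 2.41421 > 1 ⇒ ∉ W
candidate 2: n = (2, -3, 3, 0) → π⊥ ≈ (+4.12132, -5.12132); max(|x|,|y|,|x±y|/√2) = 6.53553 > 1 ⇒ ∉ W
candidate 3: n = (-1, -1, 0, 0) → π⊥ ≈ (-0.29289, -0.70711); max(|x|,|y|,|x±y|/√2) = 0.70711 ≤ 1 ⇒ ∈ W
candidate 4: n = (-1, -1, -1, 0) → π⊥ ≈ (-0.29289, +0.29289); max(|x|,|y|,|x±y|/√2) = 0.41421 ≤ 1 ⇒ ∈ W
candidate 5: n = (1, -3, -1, -2) → π⊥ ≈ (+1.70711, -2.53553); max(|x|,|y|,|x±y|/√2) = 3.00000 > 1 ⇒ ∉ W
candidate 6: n = (0, -1, 0, -1) → π⊥ ≈ (+0.00000, -1.41421); max(|x|,|y|,|x±y|/√2) = 1.41421 > 1 ⇒ ∉ W
candidate 7: n = (1, 1, -1, 3) → π⊥ ≈ (+2.41421, +3.82843); max(|x|,|y|,|x±y|/√2) = 4.41421 > 1 ⇒ ∉ W

3, 4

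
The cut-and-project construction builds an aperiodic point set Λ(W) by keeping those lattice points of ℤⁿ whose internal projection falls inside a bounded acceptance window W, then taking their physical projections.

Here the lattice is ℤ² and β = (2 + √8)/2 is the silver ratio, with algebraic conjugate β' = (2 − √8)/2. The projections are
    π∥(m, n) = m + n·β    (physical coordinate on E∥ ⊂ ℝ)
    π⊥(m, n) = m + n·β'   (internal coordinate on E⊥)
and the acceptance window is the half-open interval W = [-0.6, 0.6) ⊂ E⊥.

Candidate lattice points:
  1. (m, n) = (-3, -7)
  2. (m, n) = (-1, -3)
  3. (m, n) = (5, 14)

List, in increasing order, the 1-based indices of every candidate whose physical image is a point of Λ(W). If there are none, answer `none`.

1, 2

Compute β' = (2−√8)/2 = -0.41421, so π⊥(m,n) = m -0.41421·n.
[1] lift (-3,-7): star map gives -0.10051; window check -0.6 ≤ -0.10051 < 0.6 is true → IN Λ
[2] lift (-1,-3): star map gives 0.24264; window check -0.6 ≤ 0.24264 < 0.6 is true → IN Λ
[3] lift (5,14): star map gives -0.79899; window check -0.6 ≤ -0.79899 < 0.6 is false → out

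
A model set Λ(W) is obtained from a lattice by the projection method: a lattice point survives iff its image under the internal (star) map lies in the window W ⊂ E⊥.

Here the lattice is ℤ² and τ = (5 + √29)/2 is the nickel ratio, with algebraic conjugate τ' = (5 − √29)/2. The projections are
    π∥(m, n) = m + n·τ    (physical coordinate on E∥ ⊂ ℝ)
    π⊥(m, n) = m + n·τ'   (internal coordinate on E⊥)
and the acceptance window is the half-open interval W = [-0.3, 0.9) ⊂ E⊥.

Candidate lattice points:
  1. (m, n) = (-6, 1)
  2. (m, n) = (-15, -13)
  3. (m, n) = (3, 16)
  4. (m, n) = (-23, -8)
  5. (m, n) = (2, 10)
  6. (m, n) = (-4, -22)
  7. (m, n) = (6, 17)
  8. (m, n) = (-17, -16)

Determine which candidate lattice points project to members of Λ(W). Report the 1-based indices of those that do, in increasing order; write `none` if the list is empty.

Numerically τ ≈ 5.19258 and τ' = −1/τ ≈ -0.19258.
#1 (-6,1): internal coord -6 + (1)·τ' = -6.19258; -6.19258 ∉ [-0.3, 0.9) → out
#2 (-15,-13): internal coord -15 + (-13)·τ' = -12.49643; -12.49643 ∉ [-0.3, 0.9) → out
#3 (3,16): internal coord 3 + (16)·τ' = -0.08132; -0.08132 ∈ [-0.3, 0.9) → IN Λ
#4 (-23,-8): internal coord -23 + (-8)·τ' = -21.45934; -21.45934 ∉ [-0.3, 0.9) → out
#5 (2,10): internal coord 2 + (10)·τ' = +0.07418; +0.07418 ∈ [-0.3, 0.9) → IN Λ
#6 (-4,-22): internal coord -4 + (-22)·τ' = +0.23681; +0.23681 ∈ [-0.3, 0.9) → IN Λ
#7 (6,17): internal coord 6 + (17)·τ' = +2.72610; +2.72610 ∉ [-0.3, 0.9) → out
#8 (-17,-16): internal coord -17 + (-16)·τ' = -13.91868; -13.91868 ∉ [-0.3, 0.9) → out

3, 5, 6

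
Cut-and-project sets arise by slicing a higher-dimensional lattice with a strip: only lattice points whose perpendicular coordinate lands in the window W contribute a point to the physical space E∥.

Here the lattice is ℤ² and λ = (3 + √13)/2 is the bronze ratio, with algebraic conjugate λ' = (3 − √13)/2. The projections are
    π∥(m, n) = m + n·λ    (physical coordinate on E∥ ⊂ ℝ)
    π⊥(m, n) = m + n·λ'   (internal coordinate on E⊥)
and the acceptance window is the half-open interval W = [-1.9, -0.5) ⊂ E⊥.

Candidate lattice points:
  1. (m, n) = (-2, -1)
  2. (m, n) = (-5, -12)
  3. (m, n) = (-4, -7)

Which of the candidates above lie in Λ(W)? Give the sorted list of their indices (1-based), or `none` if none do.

λ' = (3−√13)/2 ≈ -0.302776.
candidate 1: (m,n)=(-2,-1) → π∥ = -2-1·λ ≈ -5.302776, π⊥ = -2-1·λ' ≈ -1.697224 ∈ [-1.9, -0.5) ⇒ IN Λ
candidate 2: (m,n)=(-5,-12) → π∥ = -5-12·λ ≈ -44.633308, π⊥ = -5-12·λ' ≈ -1.366692 ∈ [-1.9, -0.5) ⇒ IN Λ
candidate 3: (m,n)=(-4,-7) → π∥ = -4-7·λ ≈ -27.119429, π⊥ = -4-7·λ' ≈ -1.880571 ∈ [-1.9, -0.5) ⇒ IN Λ

1, 2, 3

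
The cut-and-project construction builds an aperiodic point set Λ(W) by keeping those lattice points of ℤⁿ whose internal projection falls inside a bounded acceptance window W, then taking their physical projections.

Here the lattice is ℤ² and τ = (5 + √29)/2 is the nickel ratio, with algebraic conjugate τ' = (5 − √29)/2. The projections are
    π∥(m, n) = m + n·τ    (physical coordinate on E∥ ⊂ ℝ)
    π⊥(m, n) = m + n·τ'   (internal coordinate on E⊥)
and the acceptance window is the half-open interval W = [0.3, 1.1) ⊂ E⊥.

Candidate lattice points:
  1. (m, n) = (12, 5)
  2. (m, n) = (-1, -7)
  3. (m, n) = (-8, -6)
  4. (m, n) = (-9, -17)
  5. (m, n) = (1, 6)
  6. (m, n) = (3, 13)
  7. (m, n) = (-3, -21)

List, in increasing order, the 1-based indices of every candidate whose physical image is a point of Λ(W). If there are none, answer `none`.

2, 6, 7

Compute τ' = (5−√29)/2 = -0.19258, so π⊥(m,n) = m -0.19258·n.
candidate 1: (m,n)=(12,5) → π∥ = 12+5·τ ≈ 37.96291, π⊥ = 12+5·τ' ≈ 11.03709 ∉ [0.3, 1.1) ⇒ out
candidate 2: (m,n)=(-1,-7) → π∥ = -1-7·τ ≈ -37.34808, π⊥ = -1-7·τ' ≈ 0.34808 ∈ [0.3, 1.1) ⇒ IN Λ
candidate 3: (m,n)=(-8,-6) → π∥ = -8-6·τ ≈ -39.15549, π⊥ = -8-6·τ' ≈ -6.84451 ∉ [0.3, 1.1) ⇒ out
candidate 4: (m,n)=(-9,-17) → π∥ = -9-17·τ ≈ -97.27390, π⊥ = -9-17·τ' ≈ -5.72610 ∉ [0.3, 1.1) ⇒ out
candidate 5: (m,n)=(1,6) → π∥ = 1+6·τ ≈ 32.15549, π⊥ = 1+6·τ' ≈ -0.15549 ∉ [0.3, 1.1) ⇒ out
candidate 6: (m,n)=(3,13) → π∥ = 3+13·τ ≈ 70.50357, π⊥ = 3+13·τ' ≈ 0.49643 ∈ [0.3, 1.1) ⇒ IN Λ
candidate 7: (m,n)=(-3,-21) → π∥ = -3-21·τ ≈ -112.04423, π⊥ = -3-21·τ' ≈ 1.04423 ∈ [0.3, 1.1) ⇒ IN Λ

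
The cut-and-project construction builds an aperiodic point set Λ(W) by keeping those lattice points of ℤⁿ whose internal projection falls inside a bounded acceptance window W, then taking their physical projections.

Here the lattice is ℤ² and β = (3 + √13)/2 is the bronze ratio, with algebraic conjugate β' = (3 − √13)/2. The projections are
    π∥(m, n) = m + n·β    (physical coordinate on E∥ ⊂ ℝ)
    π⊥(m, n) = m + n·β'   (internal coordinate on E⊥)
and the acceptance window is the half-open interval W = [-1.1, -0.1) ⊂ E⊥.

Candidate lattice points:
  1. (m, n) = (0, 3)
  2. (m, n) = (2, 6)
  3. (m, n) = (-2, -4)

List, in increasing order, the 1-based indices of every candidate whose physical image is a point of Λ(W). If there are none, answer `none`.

1, 3

Compute β' = (3−√13)/2 = -0.3028, so π⊥(m,n) = m -0.3028·n.
#1 (0,3): internal coord 0 + (3)·β' = -0.9083; -0.9083 ∈ [-1.1, -0.1) → IN Λ
#2 (2,6): internal coord 2 + (6)·β' = +0.1833; +0.1833 ∉ [-1.1, -0.1) → out
#3 (-2,-4): internal coord -2 + (-4)·β' = -0.7889; -0.7889 ∈ [-1.1, -0.1) → IN Λ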